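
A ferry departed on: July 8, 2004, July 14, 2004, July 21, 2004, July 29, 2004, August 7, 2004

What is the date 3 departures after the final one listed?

Gaps: 6, 7, 8, 9 days — each gap is 1 larger than the previous one.
Next gap: 10 days. August 7, 2004 + 10 days = August 17, 2004.
Next gap: 11 days. August 17, 2004 + 11 days = August 28, 2004.
Next gap: 12 days. August 28, 2004 + 12 days = September 9, 2004.

September 9, 2004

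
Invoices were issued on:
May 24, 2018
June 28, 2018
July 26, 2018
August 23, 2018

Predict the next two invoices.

September 27, 2018; October 25, 2018

Gaps: 35, 28, 28 days — a mix of 28 and 35. Every date is a Thursday.
Each is the 4th Thursday of its month.
4th Thursday of September 2018: September 27, 2018.
October 2018 — 4th Thursday is October 25, 2018.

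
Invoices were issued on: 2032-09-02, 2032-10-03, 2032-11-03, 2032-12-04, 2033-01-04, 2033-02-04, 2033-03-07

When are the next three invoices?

2033-04-07, 2033-05-08, 2033-06-08

The spacing is 31, 31, 31, 31, 31, 31 days — always 31 days.
2033-03-07 + 31 days = 2033-04-07.
2033-04-07 + 31 days = 2033-05-08.
2033-05-08 + 31 days = 2033-06-08.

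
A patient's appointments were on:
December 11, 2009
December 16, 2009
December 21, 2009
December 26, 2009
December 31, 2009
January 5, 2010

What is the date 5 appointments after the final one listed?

The spacing is 5, 5, 5, 5, 5 days — always 5 days.
January 5, 2010 + 5 days = January 10, 2010.
January 10, 2010 + 5 days = January 15, 2010.
January 15, 2010 + 5 days = January 20, 2010.
January 20, 2010 + 5 days = January 25, 2010.
January 25, 2010 + 5 days = January 30, 2010.

January 30, 2010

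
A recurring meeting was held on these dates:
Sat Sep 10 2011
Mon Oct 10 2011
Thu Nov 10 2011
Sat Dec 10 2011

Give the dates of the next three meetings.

Gaps: 30, 31, 30 days — not constant. Every event is on the 10th of the month.
Pattern: the 10th of each month.
January 2012: Tue Jan 10 2012.
Next: February 2012 → Fri Feb 10 2012.
March 2012: Sat Mar 10 2012.

Tue Jan 10 2012, Fri Feb 10 2012, Sat Mar 10 2012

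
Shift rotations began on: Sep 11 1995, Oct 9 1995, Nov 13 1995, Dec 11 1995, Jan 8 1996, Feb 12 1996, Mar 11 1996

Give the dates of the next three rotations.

All dates are Mondays, 28, 35, 28, 28, 35, 28 days apart.
Specifically, the 2nd Monday of each month.
April 1996 — 2nd Monday is Apr 8 1996.
May 1996 — 2nd Monday is May 13 1996.
June 1996 — 2nd Monday is Jun 10 1996.

Apr 8 1996, May 13 1996, Jun 10 1996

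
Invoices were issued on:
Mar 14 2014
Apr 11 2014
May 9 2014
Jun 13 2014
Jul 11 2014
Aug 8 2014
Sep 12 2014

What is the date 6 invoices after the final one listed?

Mar 13 2015

These are Fridays at 28- or 35-day spacing (28, 28, 35, 28, 28, 35).
The pattern: 2nd Friday of the month.
2nd Friday of October 2014: Oct 10 2014.
2nd Friday of November 2014: Nov 14 2014.
2nd Friday of December 2014: Dec 12 2014.
2nd Friday of January 2015: Jan 9 2015.
2nd Friday of February 2015: Feb 13 2015.
2nd Friday of March 2015: Mar 13 2015.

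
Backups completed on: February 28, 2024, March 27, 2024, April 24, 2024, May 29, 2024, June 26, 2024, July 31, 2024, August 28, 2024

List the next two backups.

These are Wednesdays with 28, 28, 35, 28, 35, 28-day gaps.
Each is the final Wednesday of its month — May 29, 2024 is past the 28th, so '4th Wednesday' doesn't fit.
Last Wednesday of September 2024: September 25, 2024.
Last Wednesday of October 2024: October 30, 2024.

September 25, 2024; October 30, 2024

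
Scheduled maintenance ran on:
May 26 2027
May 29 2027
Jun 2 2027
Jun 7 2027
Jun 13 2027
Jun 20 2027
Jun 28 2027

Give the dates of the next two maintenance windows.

Jul 7 2027, Jul 17 2027

Gaps: 3, 4, 5, 6, 7, 8 days — each gap is 1 larger than the previous one.
Next gap: 9 days. Jun 28 2027 + 9 days = Jul 7 2027.
Next gap: 10 days. Jul 7 2027 + 10 days = Jul 17 2027.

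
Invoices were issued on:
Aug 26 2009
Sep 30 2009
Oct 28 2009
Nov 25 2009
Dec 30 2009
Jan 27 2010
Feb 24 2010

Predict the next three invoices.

Every date is a Wednesday; gaps 35, 28, 28, 35, 28, 28 days.
Each is the last Wednesday of its month (at least one falls on the 29th or later, ruling out '4th Wednesday').
Last Wednesday of March 2010: Mar 31 2010.
Last Wednesday of April 2010: Apr 28 2010.
Last Wednesday of May 2010: May 26 2010.

Mar 31 2010, Apr 28 2010, May 26 2010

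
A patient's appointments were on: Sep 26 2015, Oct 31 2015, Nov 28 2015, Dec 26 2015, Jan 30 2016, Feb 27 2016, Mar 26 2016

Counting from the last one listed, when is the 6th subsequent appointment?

Sep 24 2016

All Saturdays; the gaps (35, 28, 28, 35, 28, 28) vary with month length.
This is the last Saturday of each month.
Last Saturday of April 2016: Apr 30 2016.
May 2016 ends with Saturday May 28 2016.
Last Saturday of June 2016: Jun 25 2016.
July 2016 ends with Saturday Jul 30 2016.
Last Saturday of August 2016: Aug 27 2016.
September 2016 ends with Saturday Sep 24 2016.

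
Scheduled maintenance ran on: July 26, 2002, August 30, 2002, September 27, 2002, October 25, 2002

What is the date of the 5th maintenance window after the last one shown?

March 28, 2003

These are Fridays with 35, 28, 28-day gaps.
Each is the final Friday of its month — August 30, 2002 is past the 28th, so '4th Friday' doesn't fit.
November 2002 ends with Friday November 29, 2002.
Last Friday of December 2002: December 27, 2002.
January 2003 ends with Friday January 31, 2003.
Last Friday of February 2003: February 28, 2003.
March 2003 ends with Friday March 28, 2003.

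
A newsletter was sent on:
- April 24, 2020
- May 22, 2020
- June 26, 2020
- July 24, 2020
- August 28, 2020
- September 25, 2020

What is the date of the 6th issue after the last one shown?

March 26, 2021

All dates are Fridays, 28, 35, 28, 35, 28 days apart.
Specifically, the 4th Friday of each month.
October 2020 — 4th Friday is October 23, 2020.
November 2020 — 4th Friday is November 27, 2020.
4th Friday of December 2020: December 25, 2020.
January 2021 — 4th Friday is January 22, 2021.
4th Friday of February 2021: February 26, 2021.
4th Friday of March 2021: March 26, 2021.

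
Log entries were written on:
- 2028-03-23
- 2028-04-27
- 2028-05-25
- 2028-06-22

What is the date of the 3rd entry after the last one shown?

All dates are Thursdays, 35, 28, 28 days apart.
Specifically, the 4th Thursday of each month.
July 2028 — 4th Thursday is 2028-07-27.
4th Thursday of August 2028: 2028-08-24.
4th Thursday of September 2028: 2028-09-28.

2028-09-28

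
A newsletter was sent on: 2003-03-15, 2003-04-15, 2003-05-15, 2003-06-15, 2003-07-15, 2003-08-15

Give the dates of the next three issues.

2003-09-15, 2003-10-15, 2003-11-15

The day-of-month is always 15 (31, 30, 31, 30, 31 days between events).
So this recurs on the 15th of each month.
Next: September 2003 → 2003-09-15.
October 2003: 2003-10-15.
November 2003: 2003-11-15.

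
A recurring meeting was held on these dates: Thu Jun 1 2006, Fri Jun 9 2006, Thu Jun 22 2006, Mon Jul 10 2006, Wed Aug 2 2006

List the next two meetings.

Wed Aug 30 2006, Mon Oct 2 2006

Gaps: 8, 13, 18, 23 days — each gap is 5 larger than the previous one.
Next gap: 28 days. Wed Aug 2 2006 + 28 days = Wed Aug 30 2006.
Next gap: 33 days. Wed Aug 30 2006 + 33 days = Mon Oct 2 2006.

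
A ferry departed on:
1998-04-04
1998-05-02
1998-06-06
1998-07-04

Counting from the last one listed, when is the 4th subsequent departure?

All dates are Saturdays, 28, 35, 28 days apart.
Specifically, the 1st Saturday of each month.
1st Saturday of August 1998: 1998-08-01.
1st Saturday of September 1998: 1998-09-05.
October 1998 — 1st Saturday is 1998-10-03.
1st Saturday of November 1998: 1998-11-07.

1998-11-07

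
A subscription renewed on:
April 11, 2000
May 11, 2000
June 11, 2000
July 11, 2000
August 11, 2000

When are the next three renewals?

September 11, 2000; October 11, 2000; November 11, 2000

The day-of-month is always 11 (30, 31, 30, 31 days between events).
So this recurs on the 11th of each month.
September 2000: September 11, 2000.
October 2000: October 11, 2000.
November 2000: November 11, 2000.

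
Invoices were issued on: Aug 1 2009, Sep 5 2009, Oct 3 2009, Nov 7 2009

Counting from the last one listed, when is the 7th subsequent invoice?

Jun 5 2010

Gaps: 35, 28, 35 days — a mix of 28 and 35. Every date is a Saturday.
Each is the 1st Saturday of its month.
1st Saturday of December 2009: Dec 5 2009.
1st Saturday of January 2010: Jan 2 2010.
1st Saturday of February 2010: Feb 6 2010.
March 2010 — 1st Saturday is Mar 6 2010.
1st Saturday of April 2010: Apr 3 2010.
1st Saturday of May 2010: May 1 2010.
June 2010 — 1st Saturday is Jun 5 2010.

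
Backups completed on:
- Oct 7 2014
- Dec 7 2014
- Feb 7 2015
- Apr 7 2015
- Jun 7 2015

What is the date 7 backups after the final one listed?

Gaps: 61, 62, 59, 61 days — not constant. Every event is on the 7th of the month.
Pattern: the 7th of every 2 months.
Next: August 2015 → Aug 7 2015.
October 2015: Oct 7 2015.
Next: December 2015 → Dec 7 2015.
February 2016: Feb 7 2016.
Next: April 2016 → Apr 7 2016.
June 2016: Jun 7 2016.
August 2016: Aug 7 2016.

Aug 7 2016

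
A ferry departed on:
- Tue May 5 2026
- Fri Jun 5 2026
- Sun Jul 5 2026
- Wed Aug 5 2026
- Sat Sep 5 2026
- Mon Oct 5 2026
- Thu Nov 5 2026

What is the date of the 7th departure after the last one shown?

Sat Jun 5 2027

Gaps: 31, 30, 31, 31, 30, 31 days — not constant. Every event is on the 5th of the month.
Pattern: the 5th of each month.
December 2026: Sat Dec 5 2026.
Next: January 2027 → Tue Jan 5 2027.
February 2027: Fri Feb 5 2027.
Next: March 2027 → Fri Mar 5 2027.
April 2027: Mon Apr 5 2027.
Next: May 2027 → Wed May 5 2027.
June 2027: Sat Jun 5 2027.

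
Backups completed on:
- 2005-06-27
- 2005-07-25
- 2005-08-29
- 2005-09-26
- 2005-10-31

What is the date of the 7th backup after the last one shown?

All Mondays; the gaps (28, 35, 28, 35) vary with month length.
This is the last Monday of each month.
Last Monday of November 2005: 2005-11-28.
Last Monday of December 2005: 2005-12-26.
Last Monday of January 2006: 2006-01-30.
Last Monday of February 2006: 2006-02-27.
Last Monday of March 2006: 2006-03-27.
Last Monday of April 2006: 2006-04-24.
Last Monday of May 2006: 2006-05-29.

2006-05-29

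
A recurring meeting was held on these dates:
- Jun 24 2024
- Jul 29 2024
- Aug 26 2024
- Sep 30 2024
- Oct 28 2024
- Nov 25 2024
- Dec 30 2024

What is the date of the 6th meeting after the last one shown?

These are Mondays with 35, 28, 35, 28, 28, 35-day gaps.
Each is the final Monday of its month — Jul 29 2024 is past the 28th, so '4th Monday' doesn't fit.
Last Monday of January 2025: Jan 27 2025.
Last Monday of February 2025: Feb 24 2025.
March 2025 ends with Monday Mar 31 2025.
Last Monday of April 2025: Apr 28 2025.
Last Monday of May 2025: May 26 2025.
June 2025 ends with Monday Jun 30 2025.

Jun 30 2025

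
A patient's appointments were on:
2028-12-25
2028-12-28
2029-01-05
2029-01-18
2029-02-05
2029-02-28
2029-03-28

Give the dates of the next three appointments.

Gaps: 3, 8, 13, 18, 23, 28 days — each gap is 5 larger than the previous one.
Next gap: 33 days. 2029-03-28 + 33 days = 2029-04-30.
Next gap: 38 days. 2029-04-30 + 38 days = 2029-06-07.
Next gap: 43 days. 2029-06-07 + 43 days = 2029-07-20.

2029-04-30, 2029-06-07, 2029-07-20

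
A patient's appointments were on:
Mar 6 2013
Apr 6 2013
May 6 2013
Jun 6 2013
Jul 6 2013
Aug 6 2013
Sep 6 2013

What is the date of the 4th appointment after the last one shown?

Jan 6 2014

Gaps: 31, 30, 31, 30, 31, 31 days — not constant. Every event is on the 6th of the month.
Pattern: the 6th of each month.
Next: October 2013 → Oct 6 2013.
Next: November 2013 → Nov 6 2013.
Next: December 2013 → Dec 6 2013.
January 2014: Jan 6 2014.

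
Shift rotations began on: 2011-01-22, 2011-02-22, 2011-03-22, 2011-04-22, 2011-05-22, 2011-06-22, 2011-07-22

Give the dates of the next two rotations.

Each date is the 22nd; the gaps (31, 28, 31, 30, 31, 30) track the month lengths.
The rule is the 22nd of each month.
August 2011: 2011-08-22.
Next: September 2011 → 2011-09-22.

2011-08-22, 2011-09-22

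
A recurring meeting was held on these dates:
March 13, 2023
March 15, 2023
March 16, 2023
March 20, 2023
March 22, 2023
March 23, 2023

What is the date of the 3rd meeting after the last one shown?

March 30, 2023

Gaps: 2, 1, 4, 2, 1 days — not constant, but cyclic with period 3.
The events fall on every Monday, Wednesday and Thursday.
The following Monday is March 27, 2023.
Next Wednesday: March 29, 2023.
Next Thursday: March 30, 2023.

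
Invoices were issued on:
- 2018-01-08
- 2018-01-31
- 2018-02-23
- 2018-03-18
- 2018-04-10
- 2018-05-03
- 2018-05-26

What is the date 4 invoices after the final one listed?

Gaps between consecutive events: 23, 23, 23, 23, 23, 23 days — a constant 23-day interval.
2018-05-26 + 23 days = 2018-06-18.
2018-06-18 + 23 days = 2018-07-11.
2018-07-11 + 23 days = 2018-08-03.
2018-08-03 + 23 days = 2018-08-26.

2018-08-26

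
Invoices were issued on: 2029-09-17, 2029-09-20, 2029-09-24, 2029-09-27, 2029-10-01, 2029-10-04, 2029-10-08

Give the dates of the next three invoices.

2029-10-11, 2029-10-15, 2029-10-18

Every event lands on a Monday or Thursday (gaps cycle 3, 4, 3, 4, 3, 4).
So the schedule is: every Monday and Thursday.
Next Thursday: 2029-10-11.
The following Monday is 2029-10-15.
The following Thursday is 2029-10-18.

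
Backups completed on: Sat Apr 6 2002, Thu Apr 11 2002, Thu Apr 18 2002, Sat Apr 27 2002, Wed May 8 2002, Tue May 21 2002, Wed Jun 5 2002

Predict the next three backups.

Sat Jun 22 2002, Thu Jul 11 2002, Thu Aug 1 2002

Gaps: 5, 7, 9, 11, 13, 15 days — each gap is 2 larger than the previous one.
Next gap: 17 days. Wed Jun 5 2002 + 17 days = Sat Jun 22 2002.
Next gap: 19 days. Sat Jun 22 2002 + 19 days = Thu Jul 11 2002.
Next gap: 21 days. Thu Jul 11 2002 + 21 days = Thu Aug 1 2002.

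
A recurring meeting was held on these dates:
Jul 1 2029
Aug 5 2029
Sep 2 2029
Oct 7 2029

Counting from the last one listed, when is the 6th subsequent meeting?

All dates are Sundays, 35, 28, 35 days apart.
Specifically, the 1st Sunday of each month.
November 2029 — 1st Sunday is Nov 4 2029.
December 2029 — 1st Sunday is Dec 2 2029.
January 2030 — 1st Sunday is Jan 6 2030.
1st Sunday of February 2030: Feb 3 2030.
1st Sunday of March 2030: Mar 3 2030.
1st Sunday of April 2030: Apr 7 2030.

Apr 7 2030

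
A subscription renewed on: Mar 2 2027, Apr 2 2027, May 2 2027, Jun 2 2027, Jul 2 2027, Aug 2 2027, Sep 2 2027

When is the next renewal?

Oct 2 2027

Each date is the 2nd; the gaps (31, 30, 31, 30, 31, 31) track the month lengths.
The rule is the 2nd of each month.
Next: October 2027 → Oct 2 2027.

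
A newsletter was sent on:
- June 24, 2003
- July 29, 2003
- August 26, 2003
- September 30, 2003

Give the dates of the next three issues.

October 28, 2003; November 25, 2003; December 30, 2003

These are Tuesdays with 35, 28, 35-day gaps.
Each is the final Tuesday of its month — July 29, 2003 is past the 28th, so '4th Tuesday' doesn't fit.
Last Tuesday of October 2003: October 28, 2003.
November 2003 ends with Tuesday November 25, 2003.
Last Tuesday of December 2003: December 30, 2003.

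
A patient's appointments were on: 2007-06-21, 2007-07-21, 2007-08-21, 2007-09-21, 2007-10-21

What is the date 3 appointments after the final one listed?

2008-01-21

Each date is the 21st; the gaps (30, 31, 31, 30) track the month lengths.
The rule is the 21st of each month.
Next: November 2007 → 2007-11-21.
Next: December 2007 → 2007-12-21.
Next: January 2008 → 2008-01-21.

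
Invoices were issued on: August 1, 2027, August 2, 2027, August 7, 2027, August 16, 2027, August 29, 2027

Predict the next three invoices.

September 15, 2027; October 6, 2027; October 31, 2027

Intervals are 1, 5, 9, 13 days — an arithmetic progression with common difference 4.
Next gap: 17 days. August 29, 2027 + 17 days = September 15, 2027.
Next gap: 21 days. September 15, 2027 + 21 days = October 6, 2027.
Next gap: 25 days. October 6, 2027 + 25 days = October 31, 2027.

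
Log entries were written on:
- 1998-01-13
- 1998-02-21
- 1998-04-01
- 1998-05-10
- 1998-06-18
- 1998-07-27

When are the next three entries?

Gaps between consecutive events: 39, 39, 39, 39, 39 days — a constant 39-day interval.
1998-07-27 + 39 days = 1998-09-04.
1998-09-04 + 39 days = 1998-10-13.
1998-10-13 + 39 days = 1998-11-21.

1998-09-04, 1998-10-13, 1998-11-21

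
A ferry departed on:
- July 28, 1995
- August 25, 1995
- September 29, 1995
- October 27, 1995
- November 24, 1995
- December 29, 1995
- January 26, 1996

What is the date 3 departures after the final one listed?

April 26, 1996

All Fridays; the gaps (28, 35, 28, 28, 35, 28) vary with month length.
This is the last Friday of each month.
Last Friday of February 1996: February 23, 1996.
Last Friday of March 1996: March 29, 1996.
Last Friday of April 1996: April 26, 1996.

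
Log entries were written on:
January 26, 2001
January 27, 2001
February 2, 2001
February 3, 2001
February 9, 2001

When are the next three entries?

Gaps: 1, 6, 1, 6 days — not constant, but cyclic with period 2.
The events fall on every Friday and Saturday.
The following Saturday is February 10, 2001.
The following Friday is February 16, 2001.
Next Saturday: February 17, 2001.

February 10, 2001; February 16, 2001; February 17, 2001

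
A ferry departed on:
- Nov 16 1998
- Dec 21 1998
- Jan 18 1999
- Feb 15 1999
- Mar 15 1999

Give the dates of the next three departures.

Apr 19 1999, May 17 1999, Jun 21 1999

These are Mondays at 28- or 35-day spacing (35, 28, 28, 28).
The pattern: 3rd Monday of the month.
April 1999 — 3rd Monday is Apr 19 1999.
May 1999 — 3rd Monday is May 17 1999.
June 1999 — 3rd Monday is Jun 21 1999.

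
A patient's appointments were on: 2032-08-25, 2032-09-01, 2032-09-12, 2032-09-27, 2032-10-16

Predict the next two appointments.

2032-11-08, 2032-12-05

Gaps: 7, 11, 15, 19 days — each gap is 4 larger than the previous one.
Next gap: 23 days. 2032-10-16 + 23 days = 2032-11-08.
Next gap: 27 days. 2032-11-08 + 27 days = 2032-12-05.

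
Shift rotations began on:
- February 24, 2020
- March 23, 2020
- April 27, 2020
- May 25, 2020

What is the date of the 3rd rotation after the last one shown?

August 24, 2020

These are Mondays at 28- or 35-day spacing (28, 35, 28).
The pattern: 4th Monday of the month.
4th Monday of June 2020: June 22, 2020.
July 2020 — 4th Monday is July 27, 2020.
August 2020 — 4th Monday is August 24, 2020.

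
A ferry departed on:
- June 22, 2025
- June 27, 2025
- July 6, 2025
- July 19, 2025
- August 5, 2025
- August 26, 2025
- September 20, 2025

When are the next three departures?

October 19, 2025; November 21, 2025; December 28, 2025

Gaps: 5, 9, 13, 17, 21, 25 days — each gap is 4 larger than the previous one.
Next gap: 29 days. September 20, 2025 + 29 days = October 19, 2025.
Next gap: 33 days. October 19, 2025 + 33 days = November 21, 2025.
Next gap: 37 days. November 21, 2025 + 37 days = December 28, 2025.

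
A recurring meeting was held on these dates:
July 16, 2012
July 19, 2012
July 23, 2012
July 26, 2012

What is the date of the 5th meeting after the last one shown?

Every event lands on a Monday or Thursday (gaps cycle 3, 4, 3).
So the schedule is: every Monday and Thursday.
Next Monday: July 30, 2012.
Next Thursday: August 2, 2012.
The following Monday is August 6, 2012.
The following Thursday is August 9, 2012.
The following Monday is August 13, 2012.

August 13, 2012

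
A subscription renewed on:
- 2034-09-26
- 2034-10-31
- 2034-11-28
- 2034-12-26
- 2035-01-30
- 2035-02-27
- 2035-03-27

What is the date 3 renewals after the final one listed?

2035-06-26

Every date is a Tuesday; gaps 35, 28, 28, 35, 28, 28 days.
Each is the last Tuesday of its month (at least one falls on the 29th or later, ruling out '4th Tuesday').
Last Tuesday of April 2035: 2035-04-24.
Last Tuesday of May 2035: 2035-05-29.
June 2035 ends with Tuesday 2035-06-26.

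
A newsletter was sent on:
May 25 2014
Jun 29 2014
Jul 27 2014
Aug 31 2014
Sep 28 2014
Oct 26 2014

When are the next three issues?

All Sundays; the gaps (35, 28, 35, 28, 28) vary with month length.
This is the last Sunday of each month.
November 2014 ends with Sunday Nov 30 2014.
December 2014 ends with Sunday Dec 28 2014.
January 2015 ends with Sunday Jan 25 2015.

Nov 30 2014, Dec 28 2014, Jan 25 2015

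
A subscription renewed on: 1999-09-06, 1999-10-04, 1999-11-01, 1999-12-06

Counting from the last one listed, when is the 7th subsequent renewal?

Gaps: 28, 28, 35 days — a mix of 28 and 35. Every date is a Monday.
Each is the 1st Monday of its month.
January 2000 — 1st Monday is 2000-01-03.
February 2000 — 1st Monday is 2000-02-07.
March 2000 — 1st Monday is 2000-03-06.
1st Monday of April 2000: 2000-04-03.
1st Monday of May 2000: 2000-05-01.
1st Monday of June 2000: 2000-06-05.
1st Monday of July 2000: 2000-07-03.

2000-07-03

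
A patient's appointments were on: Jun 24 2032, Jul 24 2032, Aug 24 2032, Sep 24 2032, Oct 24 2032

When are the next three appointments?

Nov 24 2032, Dec 24 2032, Jan 24 2033

Gaps: 30, 31, 31, 30 days — not constant. Every event is on the 24th of the month.
Pattern: the 24th of each month.
November 2032: Nov 24 2032.
Next: December 2032 → Dec 24 2032.
Next: January 2033 → Jan 24 2033.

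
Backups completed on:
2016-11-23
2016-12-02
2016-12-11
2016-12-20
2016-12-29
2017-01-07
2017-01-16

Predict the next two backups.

Every event comes 9 days after the last (9, 9, 9, 9, 9, 9).
2017-01-16 + 9 days = 2017-01-25.
2017-01-25 + 9 days = 2017-02-03.

2017-01-25, 2017-02-03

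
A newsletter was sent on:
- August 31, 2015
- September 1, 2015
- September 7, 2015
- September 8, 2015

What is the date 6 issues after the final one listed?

Gaps: 1, 6, 1 days — not constant, but cyclic with period 2.
The events fall on every Monday and Tuesday.
The following Monday is September 14, 2015.
The following Tuesday is September 15, 2015.
The following Monday is September 21, 2015.
The following Tuesday is September 22, 2015.
Next Monday: September 28, 2015.
Next Tuesday: September 29, 2015.

September 29, 2015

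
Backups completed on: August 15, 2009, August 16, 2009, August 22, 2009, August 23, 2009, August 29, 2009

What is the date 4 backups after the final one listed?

September 12, 2009

Every event lands on a Saturday or Sunday (gaps cycle 1, 6, 1, 6).
So the schedule is: every Saturday and Sunday.
The following Sunday is August 30, 2009.
The following Saturday is September 5, 2009.
Next Sunday: September 6, 2009.
Next Saturday: September 12, 2009.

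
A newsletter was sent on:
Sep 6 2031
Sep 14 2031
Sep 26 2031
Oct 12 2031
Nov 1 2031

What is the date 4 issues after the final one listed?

Intervals are 8, 12, 16, 20 days — an arithmetic progression with common difference 4.
Next gap: 24 days. Nov 1 2031 + 24 days = Nov 25 2031.
Next gap: 28 days. Nov 25 2031 + 28 days = Dec 23 2031.
Next gap: 32 days. Dec 23 2031 + 32 days = Jan 24 2032.
Next gap: 36 days. Jan 24 2032 + 36 days = Feb 29 2032.

Feb 29 2032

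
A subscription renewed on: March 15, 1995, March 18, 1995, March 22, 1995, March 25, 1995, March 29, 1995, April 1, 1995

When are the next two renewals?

Every event lands on a Wednesday or Saturday (gaps cycle 3, 4, 3, 4, 3).
So the schedule is: every Wednesday and Saturday.
The following Wednesday is April 5, 1995.
Next Saturday: April 8, 1995.

April 5, 1995; April 8, 1995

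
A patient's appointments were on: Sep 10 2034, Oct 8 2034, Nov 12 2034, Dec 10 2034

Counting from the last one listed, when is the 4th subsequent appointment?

Apr 8 2035

These are Sundays at 28- or 35-day spacing (28, 35, 28).
The pattern: 2nd Sunday of the month.
January 2035 — 2nd Sunday is Jan 14 2035.
February 2035 — 2nd Sunday is Feb 11 2035.
2nd Sunday of March 2035: Mar 11 2035.
April 2035 — 2nd Sunday is Apr 8 2035.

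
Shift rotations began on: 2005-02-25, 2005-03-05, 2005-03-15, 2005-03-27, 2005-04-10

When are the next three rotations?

Gaps: 8, 10, 12, 14 days — each gap is 2 larger than the previous one.
Next gap: 16 days. 2005-04-10 + 16 days = 2005-04-26.
Next gap: 18 days. 2005-04-26 + 18 days = 2005-05-14.
Next gap: 20 days. 2005-05-14 + 20 days = 2005-06-03.

2005-04-26, 2005-05-14, 2005-06-03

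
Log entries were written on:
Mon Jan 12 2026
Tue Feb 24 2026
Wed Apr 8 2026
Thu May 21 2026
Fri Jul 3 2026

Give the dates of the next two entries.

The spacing is 43, 43, 43, 43 days — always 43 days.
Fri Jul 3 2026 + 43 days = Sat Aug 15 2026.
Sat Aug 15 2026 + 43 days = Sun Sep 27 2026.

Sat Aug 15 2026, Sun Sep 27 2026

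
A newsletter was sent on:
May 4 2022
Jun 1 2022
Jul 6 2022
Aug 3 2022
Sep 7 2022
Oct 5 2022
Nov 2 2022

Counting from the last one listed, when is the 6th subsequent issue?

Gaps: 28, 35, 28, 35, 28, 28 days — a mix of 28 and 35. Every date is a Wednesday.
Each is the 1st Wednesday of its month.
December 2022 — 1st Wednesday is Dec 7 2022.
January 2023 — 1st Wednesday is Jan 4 2023.
February 2023 — 1st Wednesday is Feb 1 2023.
1st Wednesday of March 2023: Mar 1 2023.
April 2023 — 1st Wednesday is Apr 5 2023.
1st Wednesday of May 2023: May 3 2023.

May 3 2023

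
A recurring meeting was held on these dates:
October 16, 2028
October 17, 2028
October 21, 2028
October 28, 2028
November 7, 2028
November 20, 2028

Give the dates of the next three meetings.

December 6, 2028; December 25, 2028; January 16, 2029

Intervals are 1, 4, 7, 10, 13 days — an arithmetic progression with common difference 3.
Next gap: 16 days. November 20, 2028 + 16 days = December 6, 2028.
Next gap: 19 days. December 6, 2028 + 19 days = December 25, 2028.
Next gap: 22 days. December 25, 2028 + 22 days = January 16, 2029.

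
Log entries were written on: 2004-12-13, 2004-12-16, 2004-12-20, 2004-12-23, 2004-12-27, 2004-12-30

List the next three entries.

Every event lands on a Monday or Thursday (gaps cycle 3, 4, 3, 4, 3).
So the schedule is: every Monday and Thursday.
Next Monday: 2005-01-03.
The following Thursday is 2005-01-06.
Next Monday: 2005-01-10.

2005-01-03, 2005-01-06, 2005-01-10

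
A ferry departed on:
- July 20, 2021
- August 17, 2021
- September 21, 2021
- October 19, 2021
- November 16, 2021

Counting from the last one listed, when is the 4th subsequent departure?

March 15, 2022

All dates are Tuesdays, 28, 35, 28, 28 days apart.
Specifically, the 3rd Tuesday of each month.
December 2021 — 3rd Tuesday is December 21, 2021.
3rd Tuesday of January 2022: January 18, 2022.
3rd Tuesday of February 2022: February 15, 2022.
March 2022 — 3rd Tuesday is March 15, 2022.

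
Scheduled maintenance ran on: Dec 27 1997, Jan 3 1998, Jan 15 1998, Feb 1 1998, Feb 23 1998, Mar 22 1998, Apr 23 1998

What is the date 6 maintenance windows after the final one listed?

Gaps: 7, 12, 17, 22, 27, 32 days — each gap is 5 larger than the previous one.
Next gap: 37 days. Apr 23 1998 + 37 days = May 30 1998.
Next gap: 42 days. May 30 1998 + 42 days = Jul 11 1998.
Next gap: 47 days. Jul 11 1998 + 47 days = Aug 27 1998.
Next gap: 52 days. Aug 27 1998 + 52 days = Oct 18 1998.
Next gap: 57 days. Oct 18 1998 + 57 days = Dec 14 1998.
Next gap: 62 days. Dec 14 1998 + 62 days = Feb 14 1999.

Feb 14 1999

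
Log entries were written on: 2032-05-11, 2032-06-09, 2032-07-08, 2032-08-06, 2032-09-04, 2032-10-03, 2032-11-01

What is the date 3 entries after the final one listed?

2033-01-27

Every event comes 29 days after the last (29, 29, 29, 29, 29, 29).
2032-11-01 + 29 days = 2032-11-30.
2032-11-30 + 29 days = 2032-12-29.
2032-12-29 + 29 days = 2033-01-27.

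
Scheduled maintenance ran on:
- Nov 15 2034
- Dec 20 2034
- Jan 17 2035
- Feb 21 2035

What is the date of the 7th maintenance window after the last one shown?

All dates are Wednesdays, 35, 28, 35 days apart.
Specifically, the 3rd Wednesday of each month.
3rd Wednesday of March 2035: Mar 21 2035.
April 2035 — 3rd Wednesday is Apr 18 2035.
3rd Wednesday of May 2035: May 16 2035.
3rd Wednesday of June 2035: Jun 20 2035.
3rd Wednesday of July 2035: Jul 18 2035.
August 2035 — 3rd Wednesday is Aug 15 2035.
3rd Wednesday of September 2035: Sep 19 2035.

Sep 19 2035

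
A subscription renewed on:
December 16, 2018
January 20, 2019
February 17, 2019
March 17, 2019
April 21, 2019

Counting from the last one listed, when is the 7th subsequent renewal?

Gaps: 35, 28, 28, 35 days — a mix of 28 and 35. Every date is a Sunday.
Each is the 3rd Sunday of its month.
May 2019 — 3rd Sunday is May 19, 2019.
June 2019 — 3rd Sunday is June 16, 2019.
3rd Sunday of July 2019: July 21, 2019.
3rd Sunday of August 2019: August 18, 2019.
September 2019 — 3rd Sunday is September 15, 2019.
3rd Sunday of October 2019: October 20, 2019.
November 2019 — 3rd Sunday is November 17, 2019.

November 17, 2019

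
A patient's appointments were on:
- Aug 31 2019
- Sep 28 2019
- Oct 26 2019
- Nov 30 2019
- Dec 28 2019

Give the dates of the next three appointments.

Every date is a Saturday; gaps 28, 28, 35, 28 days.
Each is the last Saturday of its month (at least one falls on the 29th or later, ruling out '4th Saturday').
January 2020 ends with Saturday Jan 25 2020.
Last Saturday of February 2020: Feb 29 2020.
March 2020 ends with Saturday Mar 28 2020.

Jan 25 2020, Feb 29 2020, Mar 28 2020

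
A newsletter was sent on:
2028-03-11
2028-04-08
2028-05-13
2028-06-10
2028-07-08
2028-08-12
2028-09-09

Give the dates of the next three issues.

2028-10-14, 2028-11-11, 2028-12-09

These are Saturdays at 28- or 35-day spacing (28, 35, 28, 28, 35, 28).
The pattern: 2nd Saturday of the month.
October 2028 — 2nd Saturday is 2028-10-14.
November 2028 — 2nd Saturday is 2028-11-11.
2nd Saturday of December 2028: 2028-12-09.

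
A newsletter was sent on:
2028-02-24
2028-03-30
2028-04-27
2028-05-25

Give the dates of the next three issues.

Every date is a Thursday; gaps 35, 28, 28 days.
Each is the last Thursday of its month (at least one falls on the 29th or later, ruling out '4th Thursday').
Last Thursday of June 2028: 2028-06-29.
Last Thursday of July 2028: 2028-07-27.
August 2028 ends with Thursday 2028-08-31.

2028-06-29, 2028-07-27, 2028-08-31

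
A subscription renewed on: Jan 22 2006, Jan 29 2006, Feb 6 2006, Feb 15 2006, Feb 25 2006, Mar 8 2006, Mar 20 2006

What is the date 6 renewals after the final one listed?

Jun 21 2006

Gaps: 7, 8, 9, 10, 11, 12 days — each gap is 1 larger than the previous one.
Next gap: 13 days. Mar 20 2006 + 13 days = Apr 2 2006.
Next gap: 14 days. Apr 2 2006 + 14 days = Apr 16 2006.
Next gap: 15 days. Apr 16 2006 + 15 days = May 1 2006.
Next gap: 16 days. May 1 2006 + 16 days = May 17 2006.
Next gap: 17 days. May 17 2006 + 17 days = Jun 3 2006.
Next gap: 18 days. Jun 3 2006 + 18 days = Jun 21 2006.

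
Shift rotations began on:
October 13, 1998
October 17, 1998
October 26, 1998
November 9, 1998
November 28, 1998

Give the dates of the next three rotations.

December 22, 1998; January 20, 1999; February 23, 1999

Intervals are 4, 9, 14, 19 days — an arithmetic progression with common difference 5.
Next gap: 24 days. November 28, 1998 + 24 days = December 22, 1998.
Next gap: 29 days. December 22, 1998 + 29 days = January 20, 1999.
Next gap: 34 days. January 20, 1999 + 34 days = February 23, 1999.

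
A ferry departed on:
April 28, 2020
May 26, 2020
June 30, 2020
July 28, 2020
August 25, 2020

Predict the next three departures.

All Tuesdays; the gaps (28, 35, 28, 28) vary with month length.
This is the last Tuesday of each month.
September 2020 ends with Tuesday September 29, 2020.
October 2020 ends with Tuesday October 27, 2020.
Last Tuesday of November 2020: November 24, 2020.

September 29, 2020; October 27, 2020; November 24, 2020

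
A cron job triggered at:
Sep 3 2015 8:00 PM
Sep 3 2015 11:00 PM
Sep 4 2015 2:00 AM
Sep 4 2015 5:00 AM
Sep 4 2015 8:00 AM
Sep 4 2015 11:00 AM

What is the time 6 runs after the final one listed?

The interval is a steady 3 hours (3, 3, 3, 3, 3).
Sep 4 2015 11:00 AM + 3 h = Sep 4 2015 2:00 PM.
Sep 4 2015 2:00 PM + 3 h = Sep 4 2015 5:00 PM.
Sep 4 2015 5:00 PM + 3 h = Sep 4 2015 8:00 PM.
Sep 4 2015 8:00 PM + 3 h = Sep 4 2015 11:00 PM.
Sep 4 2015 11:00 PM + 3 h = Sep 5 2015 2:00 AM.
Sep 5 2015 2:00 AM + 3 h = Sep 5 2015 5:00 AM.

Sep 5 2015 5:00 AM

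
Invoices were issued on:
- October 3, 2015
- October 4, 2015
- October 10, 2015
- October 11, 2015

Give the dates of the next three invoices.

The gap pattern 1, 6, 1 repeats every 2 events.
These are the Saturdays and Sundays of each week.
Next Saturday: October 17, 2015.
The following Sunday is October 18, 2015.
The following Saturday is October 24, 2015.

October 17, 2015; October 18, 2015; October 24, 2015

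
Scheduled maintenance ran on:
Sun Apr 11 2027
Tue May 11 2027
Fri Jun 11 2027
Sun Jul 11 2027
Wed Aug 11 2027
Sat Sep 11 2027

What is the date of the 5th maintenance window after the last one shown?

Fri Feb 11 2028

Gaps: 30, 31, 30, 31, 31 days — not constant. Every event is on the 11th of the month.
Pattern: the 11th of each month.
October 2027: Mon Oct 11 2027.
Next: November 2027 → Thu Nov 11 2027.
December 2027: Sat Dec 11 2027.
January 2028: Tue Jan 11 2028.
Next: February 2028 → Fri Feb 11 2028.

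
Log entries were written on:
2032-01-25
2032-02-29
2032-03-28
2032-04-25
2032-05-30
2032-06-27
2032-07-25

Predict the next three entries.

2032-08-29, 2032-09-26, 2032-10-31

Every date is a Sunday; gaps 35, 28, 28, 35, 28, 28 days.
Each is the last Sunday of its month (at least one falls on the 29th or later, ruling out '4th Sunday').
August 2032 ends with Sunday 2032-08-29.
September 2032 ends with Sunday 2032-09-26.
Last Sunday of October 2032: 2032-10-31.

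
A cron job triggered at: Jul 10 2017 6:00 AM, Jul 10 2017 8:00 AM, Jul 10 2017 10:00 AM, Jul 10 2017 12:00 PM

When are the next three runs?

The interval is a steady 2 hours (2, 2, 2).
Jul 10 2017 12:00 PM + 2 h = Jul 10 2017 2:00 PM.
Jul 10 2017 2:00 PM + 2 h = Jul 10 2017 4:00 PM.
Jul 10 2017 4:00 PM + 2 h = Jul 10 2017 6:00 PM.

Jul 10 2017 2:00 PM, Jul 10 2017 4:00 PM, Jul 10 2017 6:00 PM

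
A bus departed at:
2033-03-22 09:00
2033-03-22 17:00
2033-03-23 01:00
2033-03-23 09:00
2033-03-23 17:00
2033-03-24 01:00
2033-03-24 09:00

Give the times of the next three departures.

2033-03-24 17:00, 2033-03-25 01:00, 2033-03-25 09:00

Gaps: 8, 8, 8, 8, 8, 8 hours — each event is 8 hours after the previous one.
2033-03-24 09:00 + 8 h = 2033-03-24 17:00.
2033-03-24 17:00 + 8 h = 2033-03-25 01:00.
2033-03-25 01:00 + 8 h = 2033-03-25 09:00.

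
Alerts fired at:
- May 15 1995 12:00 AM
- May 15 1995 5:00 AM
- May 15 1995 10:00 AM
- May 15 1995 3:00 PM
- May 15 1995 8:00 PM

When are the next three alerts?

Spacing: 5, 5, 5, 5 h — constant 5 h.
May 15 1995 8:00 PM + 5 h = May 16 1995 1:00 AM.
May 16 1995 1:00 AM + 5 h = May 16 1995 6:00 AM.
May 16 1995 6:00 AM + 5 h = May 16 1995 11:00 AM.

May 16 1995 1:00 AM, May 16 1995 6:00 AM, May 16 1995 11:00 AM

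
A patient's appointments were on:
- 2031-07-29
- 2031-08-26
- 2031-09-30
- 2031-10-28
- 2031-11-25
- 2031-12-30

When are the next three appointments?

2032-01-27, 2032-02-24, 2032-03-30

All Tuesdays; the gaps (28, 35, 28, 28, 35) vary with month length.
This is the last Tuesday of each month.
Last Tuesday of January 2032: 2032-01-27.
February 2032 ends with Tuesday 2032-02-24.
March 2032 ends with Tuesday 2032-03-30.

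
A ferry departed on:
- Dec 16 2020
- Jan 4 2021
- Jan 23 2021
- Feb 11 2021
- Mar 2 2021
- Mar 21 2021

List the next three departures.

Gaps between consecutive events: 19, 19, 19, 19, 19 days — a constant 19-day interval.
Mar 21 2021 + 19 days = Apr 9 2021.
Apr 9 2021 + 19 days = Apr 28 2021.
Apr 28 2021 + 19 days = May 17 2021.

Apr 9 2021, Apr 28 2021, May 17 2021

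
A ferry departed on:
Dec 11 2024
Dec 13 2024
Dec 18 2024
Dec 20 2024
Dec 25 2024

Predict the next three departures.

Gaps: 2, 5, 2, 5 days — not constant, but cyclic with period 2.
The events fall on every Wednesday and Friday.
Next Friday: Dec 27 2024.
The following Wednesday is Jan 1 2025.
The following Friday is Jan 3 2025.

Dec 27 2024, Jan 1 2025, Jan 3 2025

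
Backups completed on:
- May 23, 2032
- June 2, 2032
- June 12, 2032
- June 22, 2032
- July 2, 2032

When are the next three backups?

Gaps between consecutive events: 10, 10, 10, 10 days — a constant 10-day interval.
July 2, 2032 + 10 days = July 12, 2032.
July 12, 2032 + 10 days = July 22, 2032.
July 22, 2032 + 10 days = August 1, 2032.

July 12, 2032; July 22, 2032; August 1, 2032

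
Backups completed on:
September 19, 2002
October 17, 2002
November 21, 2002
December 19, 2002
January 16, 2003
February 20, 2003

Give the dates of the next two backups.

Gaps: 28, 35, 28, 28, 35 days — a mix of 28 and 35. Every date is a Thursday.
Each is the 3rd Thursday of its month.
3rd Thursday of March 2003: March 20, 2003.
3rd Thursday of April 2003: April 17, 2003.

March 20, 2003; April 17, 2003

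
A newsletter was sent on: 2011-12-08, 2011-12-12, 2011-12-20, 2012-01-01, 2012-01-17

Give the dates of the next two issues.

2012-02-06, 2012-03-01

The spacing grows by 4 each time: 4, 8, 12, 16 days.
Next gap: 20 days. 2012-01-17 + 20 days = 2012-02-06.
Next gap: 24 days. 2012-02-06 + 24 days = 2012-03-01.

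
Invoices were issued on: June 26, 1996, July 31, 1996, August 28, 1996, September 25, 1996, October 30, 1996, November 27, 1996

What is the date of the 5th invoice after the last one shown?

Every date is a Wednesday; gaps 35, 28, 28, 35, 28 days.
Each is the last Wednesday of its month (at least one falls on the 29th or later, ruling out '4th Wednesday').
December 1996 ends with Wednesday December 25, 1996.
Last Wednesday of January 1997: January 29, 1997.
February 1997 ends with Wednesday February 26, 1997.
March 1997 ends with Wednesday March 26, 1997.
Last Wednesday of April 1997: April 30, 1997.

April 30, 1997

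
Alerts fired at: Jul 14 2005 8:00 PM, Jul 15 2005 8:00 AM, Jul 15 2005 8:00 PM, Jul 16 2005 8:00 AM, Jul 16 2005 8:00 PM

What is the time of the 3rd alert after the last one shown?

Spacing: 12, 12, 12, 12 h — constant 12 h.
Jul 16 2005 8:00 PM + 12 h = Jul 17 2005 8:00 AM.
Jul 17 2005 8:00 AM + 12 h = Jul 17 2005 8:00 PM.
Jul 17 2005 8:00 PM + 12 h = Jul 18 2005 8:00 AM.

Jul 18 2005 8:00 AM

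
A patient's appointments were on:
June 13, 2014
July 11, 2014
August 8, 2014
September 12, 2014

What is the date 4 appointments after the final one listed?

All dates are Fridays, 28, 28, 35 days apart.
Specifically, the 2nd Friday of each month.
October 2014 — 2nd Friday is October 10, 2014.
2nd Friday of November 2014: November 14, 2014.
2nd Friday of December 2014: December 12, 2014.
January 2015 — 2nd Friday is January 9, 2015.

January 9, 2015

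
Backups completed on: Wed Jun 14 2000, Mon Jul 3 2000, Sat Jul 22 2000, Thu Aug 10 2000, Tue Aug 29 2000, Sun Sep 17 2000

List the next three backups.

Fri Oct 6 2000, Wed Oct 25 2000, Mon Nov 13 2000

Every event comes 19 days after the last (19, 19, 19, 19, 19).
Sun Sep 17 2000 + 19 days = Fri Oct 6 2000.
Fri Oct 6 2000 + 19 days = Wed Oct 25 2000.
Wed Oct 25 2000 + 19 days = Mon Nov 13 2000.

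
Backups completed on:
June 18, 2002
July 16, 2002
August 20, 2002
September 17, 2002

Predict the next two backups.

Gaps: 28, 35, 28 days — a mix of 28 and 35. Every date is a Tuesday.
Each is the 3rd Tuesday of its month.
October 2002 — 3rd Tuesday is October 15, 2002.
November 2002 — 3rd Tuesday is November 19, 2002.

October 15, 2002; November 19, 2002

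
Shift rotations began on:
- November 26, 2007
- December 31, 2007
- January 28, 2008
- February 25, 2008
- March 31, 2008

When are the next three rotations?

These are Mondays with 35, 28, 28, 35-day gaps.
Each is the final Monday of its month — December 31, 2007 is past the 28th, so '4th Monday' doesn't fit.
Last Monday of April 2008: April 28, 2008.
Last Monday of May 2008: May 26, 2008.
June 2008 ends with Monday June 30, 2008.

April 28, 2008; May 26, 2008; June 30, 2008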